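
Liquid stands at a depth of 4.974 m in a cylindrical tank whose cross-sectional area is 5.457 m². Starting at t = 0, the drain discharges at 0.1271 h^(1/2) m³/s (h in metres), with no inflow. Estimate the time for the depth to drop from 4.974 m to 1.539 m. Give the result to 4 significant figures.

With no inflow, A dh/dt = −0.1271 √h.
∫ h^(−1/2) dh = −(0.1271/A) ∫ dt, giving 2√h = 2√h₀ − (0.1271/A) t.
t = 2A(√h₀ − √h)/0.1271 = 2·5.457·(√4.974 − √1.539)/0.1271
  = 10.9140 × (2.23025 − 1.24056) / 0.1271 = 84.9834 s.

84.98 s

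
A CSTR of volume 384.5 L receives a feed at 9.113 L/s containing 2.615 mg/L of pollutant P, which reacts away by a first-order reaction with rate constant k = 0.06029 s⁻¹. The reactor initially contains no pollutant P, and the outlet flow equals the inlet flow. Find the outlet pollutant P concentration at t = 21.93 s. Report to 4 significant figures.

0.6209 mg/L

Species balance: V dC/dt = Q C_in − Q C − k V C.
This is linear with rate a = Q/V + k = 0.0839909 s⁻¹.
C_ss = Q C_in/(Q + kV) = 0.737912 mg/L; C(t) = C_ss + (C₀ − C_ss) e^(−a t).
C(21.93) = 0.737912 + (-0.737912)·e^(−0.0839909·21.93) = 0.737912 + (-0.737912)·0.158513 = 0.620943 mg/L.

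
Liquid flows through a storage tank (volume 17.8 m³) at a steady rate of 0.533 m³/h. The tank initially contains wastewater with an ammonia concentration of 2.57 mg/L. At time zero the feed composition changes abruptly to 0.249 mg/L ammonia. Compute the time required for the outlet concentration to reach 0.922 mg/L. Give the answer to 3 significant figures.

41.3 h

Species balance: V dC/dt = Q(C_in − C) ⇒ τ = V/Q = 33.396 h.
C(t) = C_in + (C₀ − C_in) e^(−t/τ). Set C = 0.922 and solve for t:
e^(−t/τ) = (C − C_in)/(C₀ − C_in) = (0.922 − 0.249)/(2.57 − 0.249) = 0.28996
t = −τ ln(…) = 33.396 × 1.2380 = 41.344 h.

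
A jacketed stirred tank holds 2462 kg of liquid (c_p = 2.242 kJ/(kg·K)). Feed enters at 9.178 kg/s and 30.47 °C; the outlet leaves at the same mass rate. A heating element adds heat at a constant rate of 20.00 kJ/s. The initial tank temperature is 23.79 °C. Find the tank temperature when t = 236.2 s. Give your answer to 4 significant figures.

28.27 °C

M c_p dT/dt = ṁ c_p (T_in − T) + Q̇.
τ = M/ṁ = 268.250 s; T_ss = T_in + Q̇/(ṁ c_p) = 30.47 + 20.00/(9.178·2.242) = 31.4420 °C.
Solution: T(t) = T_ss + (T₀ − T_ss) e^(−t/τ).
T(236.2) = 31.4420 + (-7.65196)·e^(−236.2/268.250) = 31.4420 + (-7.65196)·0.414567 = 28.2697 °C.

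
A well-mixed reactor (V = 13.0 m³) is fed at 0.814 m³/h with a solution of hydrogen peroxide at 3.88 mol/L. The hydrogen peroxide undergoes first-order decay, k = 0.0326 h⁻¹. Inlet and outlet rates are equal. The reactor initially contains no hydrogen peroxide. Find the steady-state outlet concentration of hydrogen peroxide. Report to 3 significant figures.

2.55 mol/L

Accumulation = in − out − consumed: V dC/dt = Q C_in − Q C − k V C.
At steady state: 0 = Q C_in − (Q + kV) C_ss, so C_ss = Q C_in/(Q + kV).
C_ss = 0.814·3.88/(0.814 + 0.0326·13.0) = 3.1583/1.2378 = 2.5516 mol/L.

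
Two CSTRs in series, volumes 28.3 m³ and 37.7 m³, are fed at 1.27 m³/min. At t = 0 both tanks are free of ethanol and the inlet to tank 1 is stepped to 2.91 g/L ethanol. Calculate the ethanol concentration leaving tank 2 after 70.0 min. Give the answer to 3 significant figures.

2.18 g/L

Time constants: τᵢ = Vᵢ/Q for each well-mixed tank.
τ₁ = 28.3/1.27 = 22.283 min; τ₂ = 37.7/1.27 = 29.685 min.
Solving the cascade with C₁(0)=C₂(0)=0 gives C₂(t) = C_in[1 − (τ₁ e^(−t/τ₁) − τ₂ e^(−t/τ₂))/(τ₁ − τ₂)].
At t = 70.0: e^(−t/τ₁) = 0.043225, e^(−t/τ₂) = 0.094601.
C₂ = 2.91·[1 − (22.283·0.043225 − 29.685·0.094601)/(-7.4016)] = 2.91·0.75072 = 2.1846 g/L.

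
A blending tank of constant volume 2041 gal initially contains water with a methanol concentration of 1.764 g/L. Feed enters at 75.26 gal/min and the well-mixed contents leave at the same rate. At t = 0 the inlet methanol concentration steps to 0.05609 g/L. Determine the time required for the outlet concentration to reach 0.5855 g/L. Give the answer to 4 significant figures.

Species balance: V dC/dt = Q(C_in − C) ⇒ τ = V/Q = 27.1193 min.
C(t) = C_in + (C₀ − C_in) e^(−t/τ). Set C = 0.5855 and solve for t:
e^(−t/τ) = (C − C_in)/(C₀ − C_in) = (0.5855 − 0.05609)/(1.764 − 0.05609) = 0.309975
t = −τ ln(…) = 27.1193 × 1.17126 = 31.7638 min.

31.76 min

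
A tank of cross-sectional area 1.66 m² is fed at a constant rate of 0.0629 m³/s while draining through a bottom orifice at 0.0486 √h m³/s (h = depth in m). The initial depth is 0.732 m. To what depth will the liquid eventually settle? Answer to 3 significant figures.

Unsteady balance on liquid volume: A dh/dt = Q_in − 0.0486 √h. At steady state dh/dt = 0:
Q_in = 0.0486 √h_ss ⇒ √h_ss = 0.0629/0.0486 = 1.2942.
h_ss = 1.2942² = 1.6751 m. (Since h₀ = 0.732 m < h_ss, the level will rise toward this value.)

1.68 m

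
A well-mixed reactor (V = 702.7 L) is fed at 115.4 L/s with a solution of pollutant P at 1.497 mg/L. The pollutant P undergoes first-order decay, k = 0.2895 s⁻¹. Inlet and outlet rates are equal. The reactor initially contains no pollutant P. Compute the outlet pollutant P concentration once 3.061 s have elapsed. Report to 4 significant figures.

0.4067 mg/L

Species balance: V dC/dt = Q C_in − Q C − k V C.
This is linear with rate a = Q/V + k = 0.453724 s⁻¹.
C_ss = Q C_in/(Q + kV) = 0.541834 mg/L; C(t) = C_ss + (C₀ − C_ss) e^(−a t).
C(3.061) = 0.541834 + (-0.541834)·e^(−0.453724·3.061) = 0.541834 + (-0.541834)·0.249362 = 0.406721 mg/L.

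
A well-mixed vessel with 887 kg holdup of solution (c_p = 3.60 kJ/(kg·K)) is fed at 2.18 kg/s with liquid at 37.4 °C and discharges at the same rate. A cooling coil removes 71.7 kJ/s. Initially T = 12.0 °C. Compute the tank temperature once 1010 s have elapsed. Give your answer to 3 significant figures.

26.9 °C

M c_p dT/dt = ṁ c_p (T_in − T) − Q̇.
τ = M/ṁ = 406.88 s; T_ss = T_in − Q̇/(ṁ c_p) = 37.4 − 71.7/(2.18·3.60) = 28.264 °C.
T approaches T_ss exponentially: T(t) = T_ss + (T₀ − T_ss) e^(−t/τ).
T(1010) = 28.264 + (-16.264)·e^(−1010/406.88) = 28.264 + (-16.264)·0.083551 = 26.905 °C.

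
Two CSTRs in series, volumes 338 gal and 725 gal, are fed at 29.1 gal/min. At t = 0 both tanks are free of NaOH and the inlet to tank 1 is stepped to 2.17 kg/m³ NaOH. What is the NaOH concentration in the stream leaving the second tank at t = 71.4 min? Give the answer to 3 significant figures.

1.94 kg/m³

Each tank obeys Vᵢ dCᵢ/dt = Q(Cᵢ₋₁ − Cᵢ), so τᵢ = Vᵢ/Q.
τ₁ = 338/29.1 = 11.615 min; τ₂ = 725/29.1 = 24.914 min.
Solving the cascade with C₁(0)=C₂(0)=0 gives C₂(t) = C_in[1 − (τ₁ e^(−t/τ₁) − τ₂ e^(−t/τ₂))/(τ₁ − τ₂)].
At t = 71.4: e^(−t/τ₁) = 0.0021395, e^(−t/τ₂) = 0.056935.
C₂ = 2.17·[1 − (11.615·0.0021395 − 24.914·0.056935)/(-13.299)] = 2.17·0.89521 = 1.9426 kg/m³.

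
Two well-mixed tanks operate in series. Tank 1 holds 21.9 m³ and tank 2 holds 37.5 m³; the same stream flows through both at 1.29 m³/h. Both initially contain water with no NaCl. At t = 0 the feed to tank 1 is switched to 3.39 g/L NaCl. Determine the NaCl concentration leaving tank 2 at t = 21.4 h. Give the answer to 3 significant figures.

Each tank obeys Vᵢ dCᵢ/dt = Q(Cᵢ₋₁ − Cᵢ), so τᵢ = Vᵢ/Q.
τ₁ = 21.9/1.29 = 16.977 h; τ₂ = 37.5/1.29 = 29.070 h.
Solving the cascade with C₁(0)=C₂(0)=0 gives C₂(t) = C_in[1 − (τ₁ e^(−t/τ₁) − τ₂ e^(−t/τ₂))/(τ₁ − τ₂)].
At t = 21.4: e^(−t/τ₁) = 0.28350, e^(−t/τ₂) = 0.47895.
C₂ = 3.39·[1 − (16.977·0.28350 − 29.070·0.47895)/(-12.093)] = 3.39·0.24667 = 0.83620 g/L.

0.836 g/L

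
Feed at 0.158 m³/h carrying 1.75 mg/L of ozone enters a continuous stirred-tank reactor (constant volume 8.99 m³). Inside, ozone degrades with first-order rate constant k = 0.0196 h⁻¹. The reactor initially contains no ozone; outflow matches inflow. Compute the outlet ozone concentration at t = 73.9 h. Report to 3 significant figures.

V dC/dt = Q(C_in − C) − k V C.
This is linear with rate a = Q/V + k = 0.037175 h⁻¹.
C_ss = Q C_in/(Q + kV) = 0.82734 mg/L; C(t) = C_ss + (C₀ − C_ss) e^(−a t).
C(73.9) = 0.82734 + (-0.82734)·e^(−0.037175·73.9) = 0.82734 + (-0.82734)·0.064105 = 0.77430 mg/L.

0.774 mg/L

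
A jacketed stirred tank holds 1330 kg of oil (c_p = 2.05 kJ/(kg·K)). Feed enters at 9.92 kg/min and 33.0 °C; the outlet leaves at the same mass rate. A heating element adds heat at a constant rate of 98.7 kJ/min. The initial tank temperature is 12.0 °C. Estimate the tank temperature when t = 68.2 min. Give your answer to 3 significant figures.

22.3 °C

M c_p dT/dt = ṁ c_p (T_in − T) + Q̇.
Rearrange: dT/dt = (T_ss − T)/τ with τ = M/ṁ = 134.07 min and T_ss = T_in + Q̇/(ṁ c_p) = 37.853 °C.
T approaches T_ss exponentially: T(t) = T_ss + (T₀ − T_ss) e^(−t/τ).
T(68.2) = 37.853 + (-25.853)·e^(−68.2/134.07) = 37.853 + (-25.853)·0.60129 = 22.308 °C.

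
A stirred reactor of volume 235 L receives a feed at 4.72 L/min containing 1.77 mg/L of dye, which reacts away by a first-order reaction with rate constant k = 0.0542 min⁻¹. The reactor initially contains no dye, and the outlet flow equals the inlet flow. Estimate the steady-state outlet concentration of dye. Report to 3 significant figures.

0.479 mg/L

Accumulation = in − out − consumed: V dC/dt = Q C_in − Q C − k V C.
At steady state: 0 = Q C_in − (Q + kV) C_ss, so C_ss = Q C_in/(Q + kV).
C_ss = 4.72·1.77/(4.72 + 0.0542·235) = 8.3544/17.457 = 0.47857 mg/L.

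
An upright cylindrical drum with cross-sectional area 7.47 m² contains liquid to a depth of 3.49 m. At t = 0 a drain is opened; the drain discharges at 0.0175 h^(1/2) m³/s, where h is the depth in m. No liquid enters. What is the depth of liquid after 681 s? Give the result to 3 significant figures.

1.15 m

Accumulation of liquid (constant cross-section A): A dh/dt = −0.0175 √h.
∫ h^(−1/2) dh = −(0.0175/A) ∫ dt, giving 2√h = 2√h₀ − (0.0175/A) t.
√h = √3.49 − 0.0175·681/(2·7.47) = 1.8682 − 0.79769 = 1.0705.
h = 1.0705² = 1.1459 m.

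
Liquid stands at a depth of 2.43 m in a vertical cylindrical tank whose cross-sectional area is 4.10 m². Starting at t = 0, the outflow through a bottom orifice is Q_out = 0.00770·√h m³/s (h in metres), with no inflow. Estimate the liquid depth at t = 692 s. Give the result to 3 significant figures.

Volume balance on the tank: A dh/dt = −0.00770 √h.
This is separable: 2 d(√h)/dt = −0.00770/A, so √h = √h₀ − (0.00770/(2A)) t.
√h = √2.43 − 0.00770·692/(2·4.10) = 1.5588 − 0.64980 = 0.90904.
h = 0.90904² = 0.82636 m.

0.826 m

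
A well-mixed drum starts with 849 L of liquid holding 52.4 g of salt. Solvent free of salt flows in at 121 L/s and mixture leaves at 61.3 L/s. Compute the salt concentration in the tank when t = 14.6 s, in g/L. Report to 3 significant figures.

0.0147 g/L

Total volume: dV/dt = Q_in − Q_out = 59.700 L/s, so V(t) = 849 + 59.700 t and V(14.6) = 1720.6 L.
No salt enters, so dm/dt = −Q_out · (m/V).
dm/m = −Q_out dt/(V₀ + 59.700 t); integrating gives ln(m/m₀) = −(Q_out/(Q_in−Q_out)) ln(V/V₀).
m = m₀ (V₀/V)^(Q_out/(Q_in−Q_out)) = 52.4 × (849/1720.6)^(1.0268) = 25.371 g.
C = m/V = 25.371/1720.6 = 0.014745 g/L.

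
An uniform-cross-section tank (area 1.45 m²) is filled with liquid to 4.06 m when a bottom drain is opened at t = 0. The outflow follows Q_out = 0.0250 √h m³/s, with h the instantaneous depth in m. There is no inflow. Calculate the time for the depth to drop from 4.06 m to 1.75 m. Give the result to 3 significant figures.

80.3 s

A dh/dt = −Q_out = −0.0250 √h.
∫ h^(−1/2) dh = −(0.0250/A) ∫ dt, giving 2√h = 2√h₀ − (0.0250/A) t.
t = 2A(√h₀ − √h)/0.0250 = 2·1.45·(√4.06 − √1.75)/0.0250
  = 2.9000 × (2.0149 − 1.3229) / 0.0250 = 80.280 s.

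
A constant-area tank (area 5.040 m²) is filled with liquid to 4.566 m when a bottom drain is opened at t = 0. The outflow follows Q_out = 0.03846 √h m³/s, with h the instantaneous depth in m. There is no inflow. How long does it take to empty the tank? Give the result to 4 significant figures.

560.0 s

Mass balance (ρ constant): A dh/dt = −0.03846 √h.
Separate and integrate: 2(√h − √h₀) = −(0.03846/A) t.
Set h = 0: 2√h₀ = (0.03846/A) t_empty ⇒ t_empty = 2A√h₀/0.03846.
t_empty = 2·5.040·√4.566/0.03846 = 10.0800·2.13682/0.03846 = 560.040 s.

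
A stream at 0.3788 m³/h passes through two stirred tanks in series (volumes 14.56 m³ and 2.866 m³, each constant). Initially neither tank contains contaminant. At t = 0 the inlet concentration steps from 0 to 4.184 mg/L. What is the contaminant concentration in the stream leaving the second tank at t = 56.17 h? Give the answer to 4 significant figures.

2.976 mg/L

Time constants: τᵢ = Vᵢ/Q for each well-mixed tank.
τ₁ = 14.56/0.3788 = 38.4372 h; τ₂ = 2.866/0.3788 = 7.56600 h.
Solving the cascade with C₁(0)=C₂(0)=0 gives C₂(t) = C_in[1 − (τ₁ e^(−t/τ₁) − τ₂ e^(−t/τ₂))/(τ₁ − τ₂)].
At t = 56.17: e^(−t/τ₁) = 0.231924, e^(−t/τ₂) = 0.000596755.
C₂ = 4.184·[1 − (38.4372·0.231924 − 7.56600·0.000596755)/(30.8712)] = 4.184·0.711382 = 2.97642 mg/L.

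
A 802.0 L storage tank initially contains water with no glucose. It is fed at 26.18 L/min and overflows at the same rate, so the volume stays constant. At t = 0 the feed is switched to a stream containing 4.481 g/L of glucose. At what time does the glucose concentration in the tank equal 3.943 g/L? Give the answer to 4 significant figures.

64.94 min

Transient balance on the dissolved component: V dC/dt = Q(C_in − C), so τ = V/Q = 30.6341 min.
C(t) = C_in + (C₀ − C_in) e^(−t/τ). Set C = 3.943 and solve for t:
e^(−t/τ) = (C − C_in)/(C₀ − C_in) = (3.943 − 4.481)/(0 − 4.481) = 0.120062
t = −τ ln(…) = 30.6341 × 2.11974 = 64.9364 min.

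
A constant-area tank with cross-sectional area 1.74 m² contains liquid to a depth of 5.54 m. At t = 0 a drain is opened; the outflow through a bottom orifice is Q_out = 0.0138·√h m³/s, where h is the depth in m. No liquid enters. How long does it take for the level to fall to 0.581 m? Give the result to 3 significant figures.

401 s

With no inflow, A dh/dt = −0.0138 √h.
This is separable: 2 d(√h)/dt = −0.0138/A, so √h = √h₀ − (0.0138/(2A)) t.
t = 2A(√h₀ − √h)/0.0138 = 2·1.74·(√5.54 − √0.581)/0.0138
  = 3.4800 × (2.3537 − 0.76223) / 0.0138 = 401.33 s.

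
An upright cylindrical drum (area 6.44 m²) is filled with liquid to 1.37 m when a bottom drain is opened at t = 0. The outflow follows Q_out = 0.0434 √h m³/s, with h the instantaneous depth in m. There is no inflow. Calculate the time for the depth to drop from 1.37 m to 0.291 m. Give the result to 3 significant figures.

A dh/dt = −Q_out = −0.0434 √h.
∫ h^(−1/2) dh = −(0.0434/A) ∫ dt, giving 2√h = 2√h₀ − (0.0434/A) t.
t = 2A(√h₀ − √h)/0.0434 = 2·6.44·(√1.37 − √0.291)/0.0434
  = 12.880 × (1.1705 − 0.53944) / 0.0434 = 187.27 s.

187 s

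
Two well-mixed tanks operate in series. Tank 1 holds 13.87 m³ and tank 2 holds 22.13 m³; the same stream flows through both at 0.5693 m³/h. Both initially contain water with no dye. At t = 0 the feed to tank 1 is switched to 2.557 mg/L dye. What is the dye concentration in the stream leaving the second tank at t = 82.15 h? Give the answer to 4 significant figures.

Each tank obeys Vᵢ dCᵢ/dt = Q(Cᵢ₋₁ − Cᵢ), so τᵢ = Vᵢ/Q.
τ₁ = 13.87/0.5693 = 24.3633 h; τ₂ = 22.13/0.5693 = 38.8723 h.
Tank 1: C₁ = C_in(1 − e^(−t/τ₁)). Tank 2 (τ₁ ≠ τ₂): C₂ = C_in[1 − (τ₁ e^(−t/τ₁) − τ₂ e^(−t/τ₂))/(τ₁ − τ₂)].
At t = 82.15: e^(−t/τ₁) = 0.0343250, e^(−t/τ₂) = 0.120835.
C₂ = 2.557·[1 − (24.3633·0.0343250 − 38.8723·0.120835)/(-14.5090)] = 2.557·0.733900 = 1.87658 mg/L.

1.877 mg/L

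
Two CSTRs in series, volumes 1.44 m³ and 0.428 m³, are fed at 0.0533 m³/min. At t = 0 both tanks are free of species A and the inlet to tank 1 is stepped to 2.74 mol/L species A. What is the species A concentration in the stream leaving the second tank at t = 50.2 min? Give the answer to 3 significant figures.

2.13 mol/L

Species balance on tank i: dCᵢ/dt = (Cᵢ₋₁ − Cᵢ)/τᵢ with τᵢ = Vᵢ/Q.
τ₁ = 1.44/0.0533 = 27.017 min; τ₂ = 0.428/0.0533 = 8.0300 min.
Solving the cascade with C₁(0)=C₂(0)=0 gives C₂(t) = C_in[1 − (τ₁ e^(−t/τ₁) − τ₂ e^(−t/τ₂))/(τ₁ − τ₂)].
At t = 50.2: e^(−t/τ₁) = 0.15597, e^(−t/τ₂) = 0.0019275.
C₂ = 2.74·[1 − (27.017·0.15597 − 8.0300·0.0019275)/(18.987)] = 2.74·0.77888 = 2.1341 mol/L.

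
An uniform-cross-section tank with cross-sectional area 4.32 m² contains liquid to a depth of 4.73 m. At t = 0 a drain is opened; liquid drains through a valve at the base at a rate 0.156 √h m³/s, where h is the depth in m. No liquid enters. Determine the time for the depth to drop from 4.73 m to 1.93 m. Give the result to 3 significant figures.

43.5 s

A dh/dt = −Q_out = −0.156 √h.
∫ h^(−1/2) dh = −(0.156/A) ∫ dt, giving 2√h = 2√h₀ − (0.156/A) t.
t = 2A(√h₀ − √h)/0.156 = 2·4.32·(√4.73 − √1.93)/0.156
  = 8.6400 × (2.1749 − 1.3892) / 0.156 = 43.511 s.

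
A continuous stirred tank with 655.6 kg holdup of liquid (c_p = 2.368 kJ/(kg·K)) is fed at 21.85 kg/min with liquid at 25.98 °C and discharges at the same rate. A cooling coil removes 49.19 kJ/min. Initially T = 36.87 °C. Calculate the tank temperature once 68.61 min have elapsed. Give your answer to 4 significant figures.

26.23 °C

M c_p dT/dt = ṁ c_p (T_in − T) − Q̇.
τ = M/ṁ = 30.0046 min; T_ss = T_in − Q̇/(ṁ c_p) = 25.98 − 49.19/(21.85·2.368) = 25.0293 °C.
T approaches T_ss exponentially: T(t) = T_ss + (T₀ − T_ss) e^(−t/τ).
T(68.61) = 25.0293 + (11.8407)·e^(−68.61/30.0046) = 25.0293 + (11.8407)·0.101606 = 26.2324 °C.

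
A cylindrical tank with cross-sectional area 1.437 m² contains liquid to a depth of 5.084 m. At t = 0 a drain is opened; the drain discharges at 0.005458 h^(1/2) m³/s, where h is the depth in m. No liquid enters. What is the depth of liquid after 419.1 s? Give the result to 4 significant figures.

A dh/dt = −Q_out = −0.005458 √h.
∫ h^(−1/2) dh = −(0.005458/A) ∫ dt, giving 2√h = 2√h₀ − (0.005458/A) t.
√h = √5.084 − 0.005458·419.1/(2·1.437) = 2.25477 − 0.795911 = 1.45886.
h = 1.45886² = 2.12828 m.

2.128 m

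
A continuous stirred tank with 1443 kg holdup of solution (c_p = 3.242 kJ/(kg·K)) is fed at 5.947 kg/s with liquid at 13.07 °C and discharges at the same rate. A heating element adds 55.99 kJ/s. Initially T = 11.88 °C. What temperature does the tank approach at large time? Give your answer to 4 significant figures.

15.97 °C

M c_p dT/dt = ṁ c_p (T_in − T) + Q̇.
At steady state dT/dt = 0 ⇒ T_ss = T_in + Q̇/(ṁ c_p) = 13.07 + 55.99/(5.947·3.242) = 15.9740 °C.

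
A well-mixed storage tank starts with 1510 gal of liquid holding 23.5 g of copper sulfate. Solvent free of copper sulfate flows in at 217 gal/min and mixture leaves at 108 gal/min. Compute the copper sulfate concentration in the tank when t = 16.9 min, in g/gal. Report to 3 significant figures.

0.00318 g/gal

Total volume: dV/dt = Q_in − Q_out = 109.00 gal/min, so V(t) = 1510 + 109.00 t and V(16.9) = 3352.1 gal.
Solute balance: dm/dt = 0 − Q_out C = −Q_out m/V(t).
Separate: dm/m = −Q_out dt/V(t) ⇒ ln(m/m₀) = −(Q_out/(Q_in−Q_out)) ln(V/V₀).
m = m₀ (V₀/V)^(Q_out/(Q_in−Q_out)) = 23.5 × (1510/3352.1)^(0.99083) = 10.664 g.
C = m/V = 10.664/3352.1 = 0.0031812 g/gal.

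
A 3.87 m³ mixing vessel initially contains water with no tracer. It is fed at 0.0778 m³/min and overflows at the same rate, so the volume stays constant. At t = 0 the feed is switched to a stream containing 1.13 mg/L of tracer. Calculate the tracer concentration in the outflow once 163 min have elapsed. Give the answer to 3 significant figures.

1.09 mg/L

Unsteady species balance (constant V, well mixed): V dC/dt = Q(C_in − C).
So dC/dt = (C_in − C)/τ with τ = V/Q = 3.87/0.0778 = 49.743 min.
This is linear first-order; C(t) = C_in + (C₀ − C_in) e^(−t/τ).
C(163) = 1.13 + (0 − 1.13)·e^(−163/49.743) = 1.13 + (-1.1300)·0.037747 = 1.0873 mg/L.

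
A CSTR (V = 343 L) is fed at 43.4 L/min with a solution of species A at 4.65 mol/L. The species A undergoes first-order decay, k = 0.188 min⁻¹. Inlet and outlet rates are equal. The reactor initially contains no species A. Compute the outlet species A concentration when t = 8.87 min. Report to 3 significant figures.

Accumulation = in − out − consumed: V dC/dt = Q C_in − Q C − k V C.
dC/dt = (Q/V) C_in − (Q/V + k) C; effective rate a = Q/V + k = 0.12653 + 0.188 = 0.31453 min⁻¹.
C_ss = Q C_in/(Q + kV) = 1.8706 mol/L; C(t) = C_ss + (C₀ − C_ss) e^(−a t).
C(8.87) = 1.8706 + (-1.8706)·e^(−0.31453·8.87) = 1.8706 + (-1.8706)·0.061428 = 1.7557 mol/L.

1.76 mol/L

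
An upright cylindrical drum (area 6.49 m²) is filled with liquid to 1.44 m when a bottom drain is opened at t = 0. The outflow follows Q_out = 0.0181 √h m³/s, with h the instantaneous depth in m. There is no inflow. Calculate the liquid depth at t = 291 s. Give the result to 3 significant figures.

0.631 m

A dh/dt = −Q_out = −0.0181 √h.
∫ h^(−1/2) dh = −(0.0181/A) ∫ dt, giving 2√h = 2√h₀ − (0.0181/A) t.
√h = √1.44 − 0.0181·291/(2·6.49) = 1.2000 − 0.40579 = 0.79421.
h = 0.79421² = 0.63078 m.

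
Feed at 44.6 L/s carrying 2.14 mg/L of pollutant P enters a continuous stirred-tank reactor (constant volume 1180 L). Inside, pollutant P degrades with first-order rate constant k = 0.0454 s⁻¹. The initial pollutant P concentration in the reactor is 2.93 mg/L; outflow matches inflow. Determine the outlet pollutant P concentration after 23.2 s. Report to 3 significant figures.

1.26 mg/L

Accumulation = in − out − consumed: V dC/dt = Q C_in − Q C − k V C.
This is linear with rate a = Q/V + k = 0.083197 s⁻¹.
C_ss = Q C_in/(Q + kV) = 0.97221 mg/L; C(t) = C_ss + (C₀ − C_ss) e^(−a t).
C(23.2) = 0.97221 + (1.9578)·e^(−0.083197·23.2) = 0.97221 + (1.9578)·0.14512 = 1.2563 mg/L.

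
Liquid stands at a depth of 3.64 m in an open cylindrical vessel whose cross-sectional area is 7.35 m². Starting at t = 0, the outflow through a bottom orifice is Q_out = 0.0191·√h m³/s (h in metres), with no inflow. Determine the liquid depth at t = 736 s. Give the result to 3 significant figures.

0.906 m

A dh/dt = −Q_out = −0.0191 √h.
This is separable: 2 d(√h)/dt = −0.0191/A, so √h = √h₀ − (0.0191/(2A)) t.
√h = √3.64 − 0.0191·736/(2·7.35) = 1.9079 − 0.95630 = 0.95158.
h = 0.95158² = 0.90550 m.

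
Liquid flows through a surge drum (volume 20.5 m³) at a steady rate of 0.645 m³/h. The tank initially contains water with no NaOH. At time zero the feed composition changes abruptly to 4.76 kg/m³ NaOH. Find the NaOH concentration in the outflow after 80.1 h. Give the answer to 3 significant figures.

4.38 kg/m³

Accumulation = in − out for the solute gives V dC/dt = Q(C_in − C).
Time constant τ = V/Q = 20.5/0.645 = 31.783 h.
Integrating: C(t) = C_in + (C₀ − C_in) e^(−t/τ).
C(80.1) = 4.76 + (0 − 4.76)·e^(−80.1/31.783) = 4.76 + (-4.7600)·0.080442 = 4.3771 kg/m³.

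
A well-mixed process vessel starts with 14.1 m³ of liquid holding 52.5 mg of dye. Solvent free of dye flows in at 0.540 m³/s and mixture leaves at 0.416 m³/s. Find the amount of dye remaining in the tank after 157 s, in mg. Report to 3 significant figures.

Total volume: dV/dt = Q_in − Q_out = 0.12400 m³/s, so V(t) = 14.1 + 0.12400 t and V(157) = 33.568 m³.
No dye enters, so dm/dt = −Q_out · (m/V).
Separate: dm/m = −Q_out dt/V(t) ⇒ ln(m/m₀) = −(Q_out/(Q_in−Q_out)) ln(V/V₀).
m = m₀ (V₀/V)^(Q_out/(Q_in−Q_out)) = 52.5 × (14.1/33.568)^(3.3548) = 2.8600 mg.

2.86 mg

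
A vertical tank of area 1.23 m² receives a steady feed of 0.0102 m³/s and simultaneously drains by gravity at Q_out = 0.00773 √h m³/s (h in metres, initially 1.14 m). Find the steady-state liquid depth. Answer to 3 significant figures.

1.74 m

Level balance: A dh/dt = 0.0102 − 0.00773 √h. Setting dh/dt = 0:
Q_in = 0.00773 √h_ss ⇒ √h_ss = 0.0102/0.00773 = 1.3195.
h_ss = 1.3195² = 1.7412 m. (Since h₀ = 1.14 m < h_ss, the level will rise toward this value.)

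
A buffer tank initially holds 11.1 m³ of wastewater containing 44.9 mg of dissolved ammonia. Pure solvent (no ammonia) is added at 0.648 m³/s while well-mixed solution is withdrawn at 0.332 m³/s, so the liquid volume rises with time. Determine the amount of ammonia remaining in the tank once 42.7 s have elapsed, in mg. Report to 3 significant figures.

Total volume: dV/dt = Q_in − Q_out = 0.31600 m³/s, so V(t) = 11.1 + 0.31600 t and V(42.7) = 24.593 m³.
Solute balance: dm/dt = 0 − Q_out C = −Q_out m/V(t).
Separate: dm/m = −Q_out dt/V(t) ⇒ ln(m/m₀) = −(Q_out/(Q_in−Q_out)) ln(V/V₀).
m = m₀ (V₀/V)^(Q_out/(Q_in−Q_out)) = 44.9 × (11.1/24.593)^(1.0506) = 19.465 mg.

19.5 mg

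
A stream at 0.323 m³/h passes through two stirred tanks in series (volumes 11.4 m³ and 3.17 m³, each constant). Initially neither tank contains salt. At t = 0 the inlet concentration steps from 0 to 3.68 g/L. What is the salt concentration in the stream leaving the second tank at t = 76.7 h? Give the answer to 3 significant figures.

Each tank obeys Vᵢ dCᵢ/dt = Q(Cᵢ₋₁ − Cᵢ), so τᵢ = Vᵢ/Q.
τ₁ = 11.4/0.323 = 35.294 h; τ₂ = 3.17/0.323 = 9.8142 h.
Tank 1: C₁ = C_in(1 − e^(−t/τ₁)). Tank 2 (τ₁ ≠ τ₂): C₂ = C_in[1 − (τ₁ e^(−t/τ₁) − τ₂ e^(−t/τ₂))/(τ₁ − τ₂)].
At t = 76.7: e^(−t/τ₁) = 0.11382, e^(−t/τ₂) = 0.00040356.
C₂ = 3.68·[1 − (35.294·0.11382 − 9.8142·0.00040356)/(25.480)] = 3.68·0.84250 = 3.1004 g/L.

3.10 g/L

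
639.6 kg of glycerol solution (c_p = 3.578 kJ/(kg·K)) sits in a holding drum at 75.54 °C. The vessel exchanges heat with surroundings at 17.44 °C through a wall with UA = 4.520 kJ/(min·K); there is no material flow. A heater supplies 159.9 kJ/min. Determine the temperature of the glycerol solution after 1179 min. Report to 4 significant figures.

Lumped-capacitance energy balance: M c_p dT/dt = UA(T_amb − T) + Q̇.
dT/dt = (T_ss − T)/τ with T_ss = T_amb + Q̇/UA = 17.44 + 159.9/4.520 = 52.8161 °C, τ = M c_p/UA = 639.6·3.578/4.520 = 506.303 min.
T approaches T_ss exponentially: T(t) = T_ss + (T₀ − T_ss) e^(−t/τ).
T(1179) = 52.8161 + (22.7239)·0.0974276 = 55.0300 °C.

55.03 °C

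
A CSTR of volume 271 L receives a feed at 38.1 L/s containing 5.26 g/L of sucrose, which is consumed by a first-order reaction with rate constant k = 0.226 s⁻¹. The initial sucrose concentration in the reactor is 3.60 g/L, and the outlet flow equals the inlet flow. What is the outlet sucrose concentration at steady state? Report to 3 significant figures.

Species balance: V dC/dt = Q C_in − Q C − k V C.
At steady state: 0 = Q C_in − (Q + kV) C_ss, so C_ss = Q C_in/(Q + kV).
C_ss = 38.1·5.26/(38.1 + 0.226·271) = 200.41/99.346 = 2.0173 g/L.

2.02 g/L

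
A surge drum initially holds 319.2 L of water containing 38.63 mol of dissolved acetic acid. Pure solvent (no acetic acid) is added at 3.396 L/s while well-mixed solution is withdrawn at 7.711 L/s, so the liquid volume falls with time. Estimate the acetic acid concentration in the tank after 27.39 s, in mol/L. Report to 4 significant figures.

0.08410 mol/L

Let m(t) be the amount of acetic acid. Volume: V(t) = V₀ + (Q_in − Q_out) t = 319.2 − 4.31500 t; V(27.39) = 201.012 L.
Solute balance: dm/dt = 0 − Q_out C = −Q_out m/V(t).
Separate: dm/m = −Q_out dt/V(t) ⇒ ln(m/m₀) = −(Q_out/(Q_in−Q_out)) ln(V/V₀).
m = m₀ (V₀/V)^(Q_out/(Q_in−Q_out)) = 38.63 × (319.2/201.012)^(-1.78702) = 16.9051 mol.
C = m/V = 16.9051/201.012 = 0.0841000 mol/L.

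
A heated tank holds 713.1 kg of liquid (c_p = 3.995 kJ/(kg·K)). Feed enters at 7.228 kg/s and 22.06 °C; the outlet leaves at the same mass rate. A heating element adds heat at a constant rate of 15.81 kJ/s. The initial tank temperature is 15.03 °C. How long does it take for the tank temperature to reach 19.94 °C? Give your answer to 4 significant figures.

M c_p dT/dt = ṁ c_p (T_in − T) + Q̇.
τ = M/ṁ = 98.6580 s; T_ss = T_in + Q̇/(ṁ c_p) = 22.6075 °C.
T(t) = T_ss + (T₀ − T_ss) e^(−t/τ). Set T = 19.94:
e^(−t/τ) = (19.94 − 22.6075)/(15.03 − 22.6075) = 0.352030
t = −98.6580 · ln(0.352030) = 103.003 s.

103.0 s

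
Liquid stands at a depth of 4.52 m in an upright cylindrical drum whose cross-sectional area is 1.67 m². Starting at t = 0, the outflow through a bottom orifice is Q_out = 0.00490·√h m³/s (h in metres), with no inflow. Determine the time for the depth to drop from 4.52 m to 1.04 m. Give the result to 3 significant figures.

A dh/dt = −Q_out = −0.00490 √h.
Separate and integrate: 2(√h − √h₀) = −(0.00490/A) t.
t = 2A(√h₀ − √h)/0.00490 = 2·1.67·(√4.52 − √1.04)/0.00490
  = 3.3400 × (2.1260 − 1.0198) / 0.00490 = 754.04 s.

754 s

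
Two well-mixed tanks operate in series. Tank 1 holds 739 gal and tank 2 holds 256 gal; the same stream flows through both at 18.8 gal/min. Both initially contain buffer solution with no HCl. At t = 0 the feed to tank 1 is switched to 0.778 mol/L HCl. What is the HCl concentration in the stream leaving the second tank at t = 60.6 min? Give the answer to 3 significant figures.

Species balance on tank i: dCᵢ/dt = (Cᵢ₋₁ − Cᵢ)/τᵢ with τᵢ = Vᵢ/Q.
τ₁ = 739/18.8 = 39.309 min; τ₂ = 256/18.8 = 13.617 min.
Solving the cascade with C₁(0)=C₂(0)=0 gives C₂(t) = C_in[1 − (τ₁ e^(−t/τ₁) − τ₂ e^(−t/τ₂))/(τ₁ − τ₂)].
At t = 60.6: e^(−t/τ₁) = 0.21403, e^(−t/τ₂) = 0.011675.
C₂ = 0.778·[1 − (39.309·0.21403 − 13.617·0.011675)/(25.691)] = 0.778·0.67872 = 0.52805 mol/L.

0.528 mol/L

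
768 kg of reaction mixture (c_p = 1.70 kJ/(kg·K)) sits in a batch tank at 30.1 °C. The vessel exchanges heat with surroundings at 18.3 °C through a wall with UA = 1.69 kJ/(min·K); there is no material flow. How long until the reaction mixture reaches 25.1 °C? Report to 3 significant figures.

426 min

M c_p dT/dt = −UA(T − T_amb).
τ = M c_p/UA = 772.54 min; T_ss = T_amb = 18.300 °C.
T(t) = T_ss + (T₀ − T_ss)e^(−t/τ); set T = 25.1:
t = −τ ln[(T − T_ss)/(T₀ − T_ss)] = −772.54 · ln(0.57627) = 425.81 min.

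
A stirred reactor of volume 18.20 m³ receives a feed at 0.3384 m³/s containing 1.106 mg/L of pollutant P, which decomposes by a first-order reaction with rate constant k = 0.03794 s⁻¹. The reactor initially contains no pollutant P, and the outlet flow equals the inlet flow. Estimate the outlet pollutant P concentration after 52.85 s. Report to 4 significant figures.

0.3454 mg/L

V dC/dt = Q(C_in − C) − k V C.
This is linear with rate a = Q/V + k = 0.0565334 s⁻¹.
C_ss = Q C_in/(Q + kV) = 0.363755 mg/L; C(t) = C_ss + (C₀ − C_ss) e^(−a t).
C(52.85) = 0.363755 + (-0.363755)·e^(−0.0565334·52.85) = 0.363755 + (-0.363755)·0.0503987 = 0.345422 mg/L.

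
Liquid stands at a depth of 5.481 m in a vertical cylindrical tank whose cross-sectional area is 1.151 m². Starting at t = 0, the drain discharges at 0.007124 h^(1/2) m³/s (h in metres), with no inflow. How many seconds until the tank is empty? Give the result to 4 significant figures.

756.5 s

A dh/dt = −Q_out = −0.007124 √h.
This is separable: 2 d(√h)/dt = −0.007124/A, so √h = √h₀ − (0.007124/(2A)) t.
Tank is empty when √h = 0: t_empty = 2A√h₀/0.007124.
t_empty = 2·1.151·√5.481/0.007124 = 2.30200·2.34115/0.007124 = 756.504 s.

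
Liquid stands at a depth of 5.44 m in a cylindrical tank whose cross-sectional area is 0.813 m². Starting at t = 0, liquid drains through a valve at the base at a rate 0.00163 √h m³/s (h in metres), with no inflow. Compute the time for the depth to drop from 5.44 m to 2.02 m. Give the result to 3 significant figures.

With no inflow, A dh/dt = −0.00163 √h.
This is separable: 2 d(√h)/dt = −0.00163/A, so √h = √h₀ − (0.00163/(2A)) t.
t = 2A(√h₀ − √h)/0.00163 = 2·0.813·(√5.44 − √2.02)/0.00163
  = 1.6260 × (2.3324 − 1.4213) / 0.00163 = 908.88 s.

909 s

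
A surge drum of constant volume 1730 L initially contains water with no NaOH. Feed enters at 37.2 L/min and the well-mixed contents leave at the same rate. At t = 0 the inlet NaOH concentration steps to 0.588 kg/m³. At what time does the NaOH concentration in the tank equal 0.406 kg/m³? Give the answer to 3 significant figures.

Species balance: V dC/dt = Q(C_in − C) ⇒ τ = V/Q = 46.505 min.
C(t) = C_in + (C₀ − C_in) e^(−t/τ). Set C = 0.406 and solve for t:
e^(−t/τ) = (C − C_in)/(C₀ − C_in) = (0.406 − 0.588)/(0 − 0.588) = 0.30952
t = −τ ln(…) = 46.505 × 1.1727 = 54.538 min.

54.5 min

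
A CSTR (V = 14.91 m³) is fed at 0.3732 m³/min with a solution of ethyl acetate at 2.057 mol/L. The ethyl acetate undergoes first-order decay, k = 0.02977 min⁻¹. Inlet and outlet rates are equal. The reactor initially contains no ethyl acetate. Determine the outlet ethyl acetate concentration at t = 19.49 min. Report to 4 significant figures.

0.6166 mol/L

Species balance: V dC/dt = Q C_in − Q C − k V C.
dC/dt = (Q/V) C_in − (Q/V + k) C; effective rate a = Q/V + k = 0.0250302 + 0.02977 = 0.0548002 min⁻¹.
C_ss = Q C_in/(Q + kV) = 0.939542 mol/L; C(t) = C_ss + (C₀ − C_ss) e^(−a t).
C(19.49) = 0.939542 + (-0.939542)·e^(−0.0548002·19.49) = 0.939542 + (-0.939542)·0.343676 = 0.616644 mol/L.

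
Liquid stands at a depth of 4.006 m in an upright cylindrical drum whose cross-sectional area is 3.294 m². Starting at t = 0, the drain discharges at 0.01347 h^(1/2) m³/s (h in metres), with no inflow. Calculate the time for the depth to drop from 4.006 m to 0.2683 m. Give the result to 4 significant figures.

Mass balance (ρ constant): A dh/dt = −0.01347 √h.
This is separable: 2 d(√h)/dt = −0.01347/A, so √h = √h₀ − (0.01347/(2A)) t.
t = 2A(√h₀ − √h)/0.01347 = 2·3.294·(√4.006 − √0.2683)/0.01347
  = 6.58800 × (2.00150 − 0.517977) / 0.01347 = 725.571 s.

725.6 s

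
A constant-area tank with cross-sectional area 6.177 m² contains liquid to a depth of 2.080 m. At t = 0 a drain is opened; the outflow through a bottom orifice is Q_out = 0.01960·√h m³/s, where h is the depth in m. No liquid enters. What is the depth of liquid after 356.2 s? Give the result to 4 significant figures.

0.7693 m

Volume balance on the tank: A dh/dt = −0.01960 √h.
∫ h^(−1/2) dh = −(0.01960/A) ∫ dt, giving 2√h = 2√h₀ − (0.01960/A) t.
√h = √2.080 − 0.01960·356.2/(2·6.177) = 1.44222 − 0.565122 = 0.877098.
h = 0.877098² = 0.769301 m.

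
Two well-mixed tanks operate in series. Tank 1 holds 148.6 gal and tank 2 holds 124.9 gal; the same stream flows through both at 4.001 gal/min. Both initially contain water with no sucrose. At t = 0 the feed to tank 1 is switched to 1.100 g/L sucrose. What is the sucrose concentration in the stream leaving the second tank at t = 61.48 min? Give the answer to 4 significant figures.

Each tank obeys Vᵢ dCᵢ/dt = Q(Cᵢ₋₁ − Cᵢ), so τᵢ = Vᵢ/Q.
τ₁ = 148.6/4.001 = 37.1407 min; τ₂ = 124.9/4.001 = 31.2172 min.
Tank 1: C₁ = C_in(1 − e^(−t/τ₁)). Tank 2 (τ₁ ≠ τ₂): C₂ = C_in[1 − (τ₁ e^(−t/τ₁) − τ₂ e^(−t/τ₂))/(τ₁ − τ₂)].
At t = 61.48: e^(−t/τ₁) = 0.191030, e^(−t/τ₂) = 0.139537.
C₂ = 1.100·[1 − (37.1407·0.191030 − 31.2172·0.139537)/(5.92352)] = 1.100·0.537600 = 0.591360 g/L.

0.5914 g/L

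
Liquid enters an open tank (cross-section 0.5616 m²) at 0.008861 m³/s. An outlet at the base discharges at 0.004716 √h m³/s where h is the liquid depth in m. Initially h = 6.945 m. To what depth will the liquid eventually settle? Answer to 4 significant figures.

Level balance: A dh/dt = 0.008861 − 0.004716 √h. Setting dh/dt = 0:
Q_in = 0.004716 √h_ss ⇒ √h_ss = 0.008861/0.004716 = 1.87892.
h_ss = 1.87892² = 3.53035 m. (Since h₀ = 6.945 m > h_ss, the level will fall toward this value.)

3.530 m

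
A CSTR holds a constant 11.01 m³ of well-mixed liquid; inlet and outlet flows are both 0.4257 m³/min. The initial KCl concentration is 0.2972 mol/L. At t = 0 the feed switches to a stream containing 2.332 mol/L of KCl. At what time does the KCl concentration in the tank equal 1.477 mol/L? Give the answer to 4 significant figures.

22.42 min

Transient balance on the dissolved component: V dC/dt = Q(C_in − C), so τ = V/Q = 25.8633 min.
C(t) = C_in + (C₀ − C_in) e^(−t/τ). Set C = 1.477 and solve for t:
e^(−t/τ) = (C − C_in)/(C₀ − C_in) = (1.477 − 2.332)/(0.2972 − 2.332) = 0.420189
t = −τ ln(…) = 25.8633 × 0.867051 = 22.4248 min.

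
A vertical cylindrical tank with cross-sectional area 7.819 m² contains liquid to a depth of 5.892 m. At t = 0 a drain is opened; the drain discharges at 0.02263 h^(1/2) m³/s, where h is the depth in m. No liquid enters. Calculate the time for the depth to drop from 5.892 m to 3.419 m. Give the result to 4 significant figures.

399.6 s

With no inflow, A dh/dt = −0.02263 √h.
∫ h^(−1/2) dh = −(0.02263/A) ∫ dt, giving 2√h = 2√h₀ − (0.02263/A) t.
t = 2A(√h₀ − √h)/0.02263 = 2·7.819·(√5.892 − √3.419)/0.02263
  = 15.6380 × (2.42734 − 1.84905) / 0.02263 = 399.616 s.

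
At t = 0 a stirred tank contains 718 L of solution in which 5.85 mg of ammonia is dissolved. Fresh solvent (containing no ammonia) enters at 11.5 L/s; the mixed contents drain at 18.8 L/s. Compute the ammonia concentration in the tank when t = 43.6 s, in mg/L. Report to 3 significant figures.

0.00324 mg/L

Total volume: dV/dt = Q_in − Q_out = -7.3000 L/s, so V(t) = 718 − 7.3000 t and V(43.6) = 399.72 L.
Species balance (pure solvent in): dm/dt = −Q_out · m/V(t).
Separate: dm/m = −Q_out dt/V(t) ⇒ ln(m/m₀) = −(Q_out/(Q_in−Q_out)) ln(V/V₀).
m = m₀ (V₀/V)^(Q_out/(Q_in−Q_out)) = 5.85 × (718/399.72)^(-2.5753) = 1.2944 mg.
C = m/V = 1.2944/399.72 = 0.0032383 mg/L.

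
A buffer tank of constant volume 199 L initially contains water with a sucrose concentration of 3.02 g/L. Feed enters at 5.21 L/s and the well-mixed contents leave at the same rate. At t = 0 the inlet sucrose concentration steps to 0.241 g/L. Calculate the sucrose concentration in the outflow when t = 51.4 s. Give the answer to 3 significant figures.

Transient balance on the dissolved component: V dC/dt = Q(C_in − C).
Time constant τ = V/Q = 199/5.21 = 38.196 s.
C approaches C_in exponentially: C(t) = C_in + (C₀ − C_in) e^(−t/τ).
C(51.4) = 0.241 + (3.02 − 0.241)·e^(−51.4/38.196) = 0.241 + (2.7790)·0.26036 = 0.96453 g/L.

0.965 g/L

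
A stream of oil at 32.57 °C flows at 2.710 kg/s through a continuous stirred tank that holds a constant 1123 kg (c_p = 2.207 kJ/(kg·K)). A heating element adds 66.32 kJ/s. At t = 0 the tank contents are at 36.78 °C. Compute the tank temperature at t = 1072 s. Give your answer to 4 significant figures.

First-law balance (no shaft work): M c_p dT/dt = ṁ c_p (T_in − T) + 66.32.
Rearrange: dT/dt = (T_ss − T)/τ with τ = M/ṁ = 414.391 s and T_ss = T_in + Q̇/(ṁ c_p) = 43.6585 °C.
This is linear first-order; T(t) = T_ss + (T₀ − T_ss) e^(−t/τ).
T(1072) = 43.6585 + (-6.87850)·e^(−1072/414.391) = 43.6585 + (-6.87850)·0.0752509 = 43.1409 °C.

43.14 °C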